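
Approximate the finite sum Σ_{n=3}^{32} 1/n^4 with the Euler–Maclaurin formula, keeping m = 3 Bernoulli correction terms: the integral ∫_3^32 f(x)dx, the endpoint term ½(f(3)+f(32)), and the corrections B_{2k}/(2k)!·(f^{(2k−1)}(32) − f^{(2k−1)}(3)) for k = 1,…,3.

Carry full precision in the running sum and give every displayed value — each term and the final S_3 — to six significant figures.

Integral: ∫_3^32 1/x^4 dx = 0.0123355.
Boundary: ½(f(3) + f(32)) = ½(0.0123457 + 9.53674e-07) = 0.00617332.
So far: 0.0185088.
Correction k=1: B_{2}/2! · (f^{(1)}(32) − f^{(1)}(3)) = 1/12 · (-1.19209e-07 − (-0.0164609)) = 0.00137173.
Partial sum through k=1: 0.0198806.
Correction k=2: B_{4}/4! · (f^{(3)}(32) − f^{(3)}(3)) = −1/720 · (-3.49246e-09 − (-0.0548697)) = -7.62079e-05.
Partial sum through k=2: 0.0198043.
Correction k=3: B_{6}/6! · (f^{(5)}(32) − f^{(5)}(3)) = 1/30240 · (-1.90994e-10 − (-0.341411)) = 1.12901e-05.

S_3 ≈ 0.0198156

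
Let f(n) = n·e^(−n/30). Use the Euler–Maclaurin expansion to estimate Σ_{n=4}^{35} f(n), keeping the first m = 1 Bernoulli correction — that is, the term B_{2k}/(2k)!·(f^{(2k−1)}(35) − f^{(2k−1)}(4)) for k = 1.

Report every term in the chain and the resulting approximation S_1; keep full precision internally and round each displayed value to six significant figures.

S_1 ≈ 292.573

∫_4^35 x·e^(−x/30) dx evaluates to 285.440.
½[f(4) + f(35)] = ½[3.50069 + 10.8991] = 7.19990.
Running total after boundary: 292.640.
k=1: B_{2}/(2)! × [f^{(1)}(35) − f^{(1)}(4)] = 1/12 × (-0.0519005 − 0.758484) = -0.0675320.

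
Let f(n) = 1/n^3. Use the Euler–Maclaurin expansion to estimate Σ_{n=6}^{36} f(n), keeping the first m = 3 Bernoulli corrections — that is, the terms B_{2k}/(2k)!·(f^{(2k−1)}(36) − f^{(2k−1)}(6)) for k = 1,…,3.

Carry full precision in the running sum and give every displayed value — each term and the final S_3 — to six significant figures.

S_3 ≈ 0.0160196

Integral: ∫_6^36 1/x^3 dx = 0.0135031.
Endpoint term: (f(6) + f(36))/2 = (0.00462963 + 2.14335e-05)/2 = 0.00232553.
So far: 0.0158286.
k=1: B_{2}/(2)! × [f^{(1)}(36) − f^{(1)}(6)] = 1/12 × (-1.78612e-06 − (-0.00231481)) = 0.000192752.
Running total after k=1: 0.0160214.
k=2: B_{4}/(4)! × [f^{(3)}(36) − f^{(3)}(6)] = −1/720 × (-2.75636e-08 − (-0.00128601)) = -1.78608e-06.
Running total after k=2: 0.0160196.
k=3: B_{6}/(6)! × [f^{(5)}(36) − f^{(5)}(6)] = 1/30240 × (-8.93265e-10 − (-0.00150034)) = 4.96145e-08.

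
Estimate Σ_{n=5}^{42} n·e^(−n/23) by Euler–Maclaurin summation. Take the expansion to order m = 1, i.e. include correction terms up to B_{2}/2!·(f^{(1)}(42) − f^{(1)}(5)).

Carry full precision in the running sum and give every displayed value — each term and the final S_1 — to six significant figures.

S_1 ≈ 282.743

∫_5^42 x·e^(−x/23) dx evaluates to 277.414.
½[f(5) + f(42)] = ½[4.02308 + 6.76379] = 5.39343.
Integral + boundary = 282.807.
Correction k=1: B_{2}/2! · (f^{(1)}(42) − f^{(1)}(5)) = 1/12 · (-0.133035 − 0.629699) = -0.0635612.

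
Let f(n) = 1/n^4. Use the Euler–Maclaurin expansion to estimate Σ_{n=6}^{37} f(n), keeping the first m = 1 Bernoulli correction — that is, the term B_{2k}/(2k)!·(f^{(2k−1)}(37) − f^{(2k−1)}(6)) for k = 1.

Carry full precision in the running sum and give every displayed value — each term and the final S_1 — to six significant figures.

The integral term ∫_6^37 1/x^4 dx = 0.00153663.
Endpoint term: (f(6) + f(37))/2 = (0.000771605 + 5.33572e-07)/2 = 0.000386069.
So far: 0.00192270.
Correction k=1: B_{2}/2! · (f^{(1)}(37) − f^{(1)}(6)) = 1/12 · (-5.76835e-08 − (-0.000514403)) = 4.28621e-05.

S_1 ≈ 0.00196556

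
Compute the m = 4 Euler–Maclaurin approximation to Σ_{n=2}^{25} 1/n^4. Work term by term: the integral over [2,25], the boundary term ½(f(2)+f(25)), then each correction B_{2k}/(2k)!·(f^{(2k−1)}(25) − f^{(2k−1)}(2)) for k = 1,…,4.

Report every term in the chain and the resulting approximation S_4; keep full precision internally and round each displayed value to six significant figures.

∫_2^25 1/x^4 dx evaluates to 0.0416453.
½[f(2) + f(25)] = ½[0.0625000 + 2.56000e-06] = 0.0312513.
So far: 0.0728966.
Correction k=1: B_{2}/2! · (f^{(1)}(25) − f^{(1)}(2)) = 1/12 · (-4.09600e-07 − (-0.125000)) = 0.0104166.
After k=1: 0.0833132.
Correction k=2: B_{4}/4! · (f^{(3)}(25) − f^{(3)}(2)) = −1/720 · (-1.96608e-08 − (-0.937500)) = -0.00130208.
After k=2: 0.0820112.
Correction k=3: B_{6}/6! · (f^{(5)}(25) − f^{(5)}(2)) = 1/30240 · (-1.76161e-09 − (-13.1250)) = 0.000434028.
After k=3: 0.0824452.
Correction k=4: B_{8}/8! · (f^{(7)}(25) − f^{(7)}(2)) = −1/1209600 · (-2.53672e-10 − (-295.312)) = -0.000244141.

S_4 ≈ 0.0822010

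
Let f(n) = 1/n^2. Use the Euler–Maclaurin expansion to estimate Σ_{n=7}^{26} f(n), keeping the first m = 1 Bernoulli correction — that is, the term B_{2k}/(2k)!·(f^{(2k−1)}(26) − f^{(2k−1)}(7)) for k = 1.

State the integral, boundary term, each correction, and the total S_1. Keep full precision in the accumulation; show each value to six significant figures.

S_1 ≈ 0.115816

Integral: ∫_7^26 1/x^2 dx = 0.104396.
½[f(7) + f(26)] = ½[0.0204082 + 0.00147929] = 0.0109437.
So far: 0.115339.
k=1: B_{2}/(2)! × [f^{(1)}(26) − f^{(1)}(7)] = 1/12 × (-0.000113792 − (-0.00583090)) = 0.000476426.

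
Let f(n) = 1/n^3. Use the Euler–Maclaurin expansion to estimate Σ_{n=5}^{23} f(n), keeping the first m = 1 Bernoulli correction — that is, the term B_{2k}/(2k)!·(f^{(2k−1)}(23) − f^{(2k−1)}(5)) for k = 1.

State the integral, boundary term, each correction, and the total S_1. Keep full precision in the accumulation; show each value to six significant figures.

The integral term ∫_5^23 1/x^3 dx = 0.0190548.
Boundary: ½(f(5) + f(23)) = ½(0.00800000 + 8.21895e-05) = 0.00404109.
So far: 0.0230959.
Order-1 term: 1/12 · (-1.07204e-05 − (-0.00480000)) = 0.000399107.

S_1 ≈ 0.0234950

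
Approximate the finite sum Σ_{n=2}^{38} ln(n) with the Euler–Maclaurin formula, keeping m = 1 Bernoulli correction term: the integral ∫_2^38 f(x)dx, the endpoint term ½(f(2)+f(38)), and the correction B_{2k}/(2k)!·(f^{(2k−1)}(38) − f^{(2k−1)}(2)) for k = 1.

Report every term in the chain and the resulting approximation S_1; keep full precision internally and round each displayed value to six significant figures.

S_1 ≈ 102.968

∫_2^38 ln(x) dx evaluates to 100.842.
½[f(2) + f(38)] = ½[0.693147 + 3.63759] = 2.16537.
Running total after boundary: 103.007.
k=1: B_{2}/(2)! × [f^{(1)}(38) − f^{(1)}(2)] = 1/12 × (0.0263158 − 0.500000) = -0.0394737.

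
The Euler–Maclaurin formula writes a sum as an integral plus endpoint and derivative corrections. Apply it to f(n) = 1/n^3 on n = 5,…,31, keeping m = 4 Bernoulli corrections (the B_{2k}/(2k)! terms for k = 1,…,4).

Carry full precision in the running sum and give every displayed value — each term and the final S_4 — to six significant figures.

Integral: ∫_5^31 1/x^3 dx = 0.0194797.
Endpoint term: (f(5) + f(31))/2 = (0.00800000 + 3.35672e-05)/2 = 0.00401678.
So far: 0.0234965.
Correction k=1: B_{2}/2! · (f^{(1)}(31) − f^{(1)}(5)) = 1/12 · (-3.24844e-06 − (-0.00480000)) = 0.000399729.
Partial sum through k=1: 0.0238962.
Correction k=2: B_{4}/4! · (f^{(3)}(31) − f^{(3)}(5)) = −1/720 · (-6.76054e-08 − (-0.00384000)) = -5.33324e-06.
Partial sum through k=2: 0.0238909.
Correction k=3: B_{6}/6! · (f^{(5)}(31) − f^{(5)}(5)) = 1/30240 · (-2.95466e-09 − (-0.00645120)) = 2.13333e-07.
Partial sum through k=3: 0.0238911.
Correction k=4: B_{8}/8! · (f^{(7)}(31) − f^{(7)}(5)) = −1/1209600 · (-2.21369e-10 − (-0.0185795)) = -1.53600e-08.

S_4 ≈ 0.0238911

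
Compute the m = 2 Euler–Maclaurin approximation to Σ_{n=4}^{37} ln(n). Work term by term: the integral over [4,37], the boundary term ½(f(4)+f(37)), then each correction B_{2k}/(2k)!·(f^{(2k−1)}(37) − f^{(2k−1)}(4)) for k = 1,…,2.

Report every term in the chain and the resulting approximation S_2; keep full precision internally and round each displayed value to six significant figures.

S_2 ≈ 97.5389

Integral: ∫_4^37 ln(x) dx = 95.0588.
Boundary: ½(f(4) + f(37)) = ½(1.38629 + 3.61092) = 2.49861.
So far: 97.5574.
k=1: B_{2}/(2)! × [f^{(1)}(37) − f^{(1)}(4)] = 1/12 × (0.0270270 − 0.250000) = -0.0185811.
Running total after k=1: 97.5388.
k=2: B_{4}/(4)! × [f^{(3)}(37) − f^{(3)}(4)] = −1/720 × (3.94843e-05 − 0.0312500) = 4.33479e-05.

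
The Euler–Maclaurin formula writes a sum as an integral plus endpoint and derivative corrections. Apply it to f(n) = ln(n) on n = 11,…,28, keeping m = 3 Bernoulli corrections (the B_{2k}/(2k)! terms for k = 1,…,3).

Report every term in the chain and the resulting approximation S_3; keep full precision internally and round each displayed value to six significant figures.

S_3 ≈ 52.7853

The integral term ∫_11^28 ln(x) dx = 49.9249.
Endpoint term: (f(11) + f(28))/2 = (2.39790 + 3.33220)/2 = 2.86505.
Running total after boundary: 52.7899.
Correction k=1: B_{2}/2! · (f^{(1)}(28) − f^{(1)}(11)) = 1/12 · (0.0357143 − 0.0909091) = -0.00459957.
Partial sum through k=1: 52.7853.
Correction k=2: B_{4}/4! · (f^{(3)}(28) − f^{(3)}(11)) = −1/720 · (9.11079e-05 − 0.00150263) = 1.96045e-06.
Partial sum through k=2: 52.7853.
Correction k=3: B_{6}/6! · (f^{(5)}(28) − f^{(5)}(11)) = 1/30240 · (1.39451e-06 − 0.000149021) = -4.88183e-09.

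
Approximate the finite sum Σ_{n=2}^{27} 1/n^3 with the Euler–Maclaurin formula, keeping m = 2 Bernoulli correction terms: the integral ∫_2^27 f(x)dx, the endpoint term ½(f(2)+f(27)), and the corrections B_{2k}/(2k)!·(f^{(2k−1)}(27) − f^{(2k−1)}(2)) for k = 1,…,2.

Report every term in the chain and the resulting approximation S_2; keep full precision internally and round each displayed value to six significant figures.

S_2 ≈ 0.201162

The integral term ∫_2^27 1/x^3 dx = 0.124314.
½[f(2) + f(27)] = ½[0.125000 + 5.08053e-05] = 0.0625254.
Running total after boundary: 0.186840.
Order-1 term: 1/12 · (-5.64503e-06 − (-0.187500)) = 0.0156245.
Partial sum through k=1: 0.202464.
Order-2 term: −1/720 · (-1.54870e-07 − (-0.937500)) = -0.00130208.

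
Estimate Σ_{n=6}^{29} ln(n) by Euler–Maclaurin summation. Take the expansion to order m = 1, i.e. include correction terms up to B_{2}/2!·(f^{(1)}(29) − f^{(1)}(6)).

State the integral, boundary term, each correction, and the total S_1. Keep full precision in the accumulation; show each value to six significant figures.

S_1 ≈ 66.4695

The integral term ∫_6^29 ln(x) dx = 63.9010.
Endpoint term: (f(6) + f(29))/2 = (1.79176 + 3.36730)/2 = 2.57953.
Integral + boundary = 66.4805.
Correction k=1: B_{2}/2! · (f^{(1)}(29) − f^{(1)}(6)) = 1/12 · (0.0344828 − 0.166667) = -0.0110153.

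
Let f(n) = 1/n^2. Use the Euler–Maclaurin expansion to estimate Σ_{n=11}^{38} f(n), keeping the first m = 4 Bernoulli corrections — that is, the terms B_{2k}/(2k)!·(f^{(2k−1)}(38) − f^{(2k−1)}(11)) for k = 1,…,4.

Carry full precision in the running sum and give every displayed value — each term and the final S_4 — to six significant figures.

The integral term ∫_11^38 1/x^2 dx = 0.0645933.
½[f(11) + f(38)] = ½[0.00826446 + 0.000692521] = 0.00447849.
Integral + boundary = 0.0690718.
k=1: B_{2}/(2)! × [f^{(1)}(38) − f^{(1)}(11)] = 1/12 × (-3.64485e-05 − (-0.00150263)) = 0.000122182.
After k=1: 0.0691940.
k=2: B_{4}/(4)! × [f^{(3)}(38) − f^{(3)}(11)] = −1/720 × (-3.02896e-07 − (-0.000149021)) = -2.06553e-07.
After k=2: 0.0691938.
k=3: B_{6}/(6)! × [f^{(5)}(38) − f^{(5)}(11)] = 1/30240 × (-6.29285e-09 − (-3.69474e-05)) = 1.22160e-09.
After k=3: 0.0691938.
k=4: B_{8}/(8)! × [f^{(7)}(38) − f^{(7)}(11)] = −1/1209600 × (-2.44044e-10 − (-1.70996e-05)) = -1.41364e-11.

S_4 ≈ 0.0691938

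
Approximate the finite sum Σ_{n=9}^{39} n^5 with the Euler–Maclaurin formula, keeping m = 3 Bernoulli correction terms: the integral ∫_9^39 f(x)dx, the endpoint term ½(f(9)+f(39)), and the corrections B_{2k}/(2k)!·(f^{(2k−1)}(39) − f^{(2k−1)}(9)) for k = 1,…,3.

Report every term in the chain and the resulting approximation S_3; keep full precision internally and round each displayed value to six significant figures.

∫_9^39 x^5 dx evaluates to 5.86369e+08.
Endpoint term: (f(9) + f(39))/2 = (59049.0 + 9.02242e+07)/2 = 4.51416e+07.
So far: 6.31510e+08.
Correction k=1: B_{2}/2! · (f^{(1)}(39) − f^{(1)}(9)) = 1/12 · (1.15672e+07 − 32805.0) = 961200.
Running total after k=1: 6.32472e+08.
Correction k=2: B_{4}/4! · (f^{(3)}(39) − f^{(3)}(9)) = −1/720 · (91260.0 − 4860.00) = -120.000.
Running total after k=2: 6.32471e+08.
Correction k=3: B_{6}/6! · (f^{(5)}(39) − f^{(5)}(9)) = 1/30240 · (120.000 − 120.000) = 0.00000.

S_3 ≈ 6.32471e+08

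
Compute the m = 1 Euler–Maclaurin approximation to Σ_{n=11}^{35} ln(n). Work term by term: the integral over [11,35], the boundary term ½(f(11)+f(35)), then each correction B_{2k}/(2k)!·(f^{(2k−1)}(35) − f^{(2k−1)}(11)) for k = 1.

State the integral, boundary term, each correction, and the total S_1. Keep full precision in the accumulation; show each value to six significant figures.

S_1 ≈ 77.0318

∫_11^35 ln(x) dx evaluates to 74.0603.
Endpoint term: (f(11) + f(35))/2 = (2.39790 + 3.55535)/2 = 2.97662.
So far: 77.0370.
Correction k=1: B_{2}/2! · (f^{(1)}(35) − f^{(1)}(11)) = 1/12 · (0.0285714 − 0.0909091) = -0.00519481.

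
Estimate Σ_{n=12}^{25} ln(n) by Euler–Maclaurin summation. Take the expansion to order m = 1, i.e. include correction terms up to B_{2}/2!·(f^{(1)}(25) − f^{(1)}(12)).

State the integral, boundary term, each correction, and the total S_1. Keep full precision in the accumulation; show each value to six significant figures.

∫_12^25 ln(x) dx evaluates to 37.6530.
½[f(12) + f(25)] = ½[2.48491 + 3.21888] = 2.85189.
So far: 40.5049.
k=1: B_{2}/(2)! × [f^{(1)}(25) − f^{(1)}(12)] = 1/12 × (0.0400000 − 0.0833333) = -0.00361111.

S_1 ≈ 40.5013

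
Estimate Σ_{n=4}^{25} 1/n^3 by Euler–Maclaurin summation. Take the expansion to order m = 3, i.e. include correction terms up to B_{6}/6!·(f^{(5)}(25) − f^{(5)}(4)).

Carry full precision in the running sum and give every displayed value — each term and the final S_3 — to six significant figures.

S_3 ≈ 0.0392513

∫_4^25 1/x^3 dx evaluates to 0.0304500.
Boundary: ½(f(4) + f(25)) = ½(0.0156250 + 6.40000e-05) = 0.00784450.
Running total after boundary: 0.0382945.
Order-1 term: 1/12 · (-7.68000e-06 − (-0.0117188)) = 0.000975923.
Running total after k=1: 0.0392704.
Order-2 term: −1/720 · (-2.45760e-07 − (-0.0146484)) = -2.03447e-05.
Running total after k=2: 0.0392501.
Order-3 term: 1/30240 · (-1.65151e-08 − (-0.0384521)) = 1.27157e-06.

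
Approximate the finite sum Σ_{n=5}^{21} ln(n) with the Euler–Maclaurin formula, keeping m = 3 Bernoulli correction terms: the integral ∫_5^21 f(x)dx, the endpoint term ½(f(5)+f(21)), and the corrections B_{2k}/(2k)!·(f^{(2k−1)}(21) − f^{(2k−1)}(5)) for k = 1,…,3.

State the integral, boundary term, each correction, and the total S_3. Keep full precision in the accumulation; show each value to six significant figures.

The integral term ∫_5^21 ln(x) dx = 39.8878.
Boundary: ½(f(5) + f(21)) = ½(1.60944 + 3.04452) = 2.32698.
Running total after boundary: 42.2148.
Correction k=1: B_{2}/2! · (f^{(1)}(21) − f^{(1)}(5)) = 1/12 · (0.0476190 − 0.200000) = -0.0126984.
After k=1: 42.2021.
Correction k=2: B_{4}/4! · (f^{(3)}(21) − f^{(3)}(5)) = −1/720 · (0.000215959 − 0.0160000) = 2.19223e-05.
After k=2: 42.2021.
Correction k=3: B_{6}/6! · (f^{(5)}(21) − f^{(5)}(5)) = 1/30240 · (5.87645e-06 − 0.00768000) = -2.53774e-07.

S_3 ≈ 42.2021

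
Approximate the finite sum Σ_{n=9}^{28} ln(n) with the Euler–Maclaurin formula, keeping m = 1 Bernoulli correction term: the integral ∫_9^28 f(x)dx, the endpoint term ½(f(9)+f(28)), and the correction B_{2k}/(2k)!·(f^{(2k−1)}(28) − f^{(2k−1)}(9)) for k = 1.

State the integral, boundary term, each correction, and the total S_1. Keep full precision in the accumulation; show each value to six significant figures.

S_1 ≈ 57.2851

The integral term ∫_9^28 ln(x) dx = 54.5267.
Boundary: ½(f(9) + f(28)) = ½(2.19722 + 3.33220) = 2.76471.
Integral + boundary = 57.2914.
Correction k=1: B_{2}/2! · (f^{(1)}(28) − f^{(1)}(9)) = 1/12 · (0.0357143 − 0.111111) = -0.00628307.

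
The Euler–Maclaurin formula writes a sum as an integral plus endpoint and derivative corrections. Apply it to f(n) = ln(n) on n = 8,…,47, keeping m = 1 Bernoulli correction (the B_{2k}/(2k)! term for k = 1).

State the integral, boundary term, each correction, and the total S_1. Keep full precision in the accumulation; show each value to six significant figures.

S_1 ≈ 128.278

∫_8^47 ln(x) dx evaluates to 125.321.
Boundary: ½(f(8) + f(47)) = ½(2.07944 + 3.85015) = 2.96479.
So far: 128.286.
Order-1 term: 1/12 · (0.0212766 − 0.125000) = -0.00864362.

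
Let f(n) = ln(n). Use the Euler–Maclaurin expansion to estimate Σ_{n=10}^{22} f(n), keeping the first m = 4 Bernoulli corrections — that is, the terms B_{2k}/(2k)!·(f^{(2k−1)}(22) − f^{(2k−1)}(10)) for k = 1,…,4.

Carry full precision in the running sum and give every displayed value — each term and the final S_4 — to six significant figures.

Integral: ∫_10^22 ln(x) dx = 32.9771.
½[f(10) + f(22)] = ½[2.30259 + 3.09104] = 2.69681.
So far: 35.6739.
Order-1 term: 1/12 · (0.0454545 − 0.100000) = -0.00454545.
After k=1: 35.6694.
Order-2 term: −1/720 · (0.000187829 − 0.00200000) = 2.51690e-06.
After k=2: 35.6694.
Order-3 term: 1/30240 · (4.65691e-06 − 0.000240000) = -7.78251e-09.
After k=3: 35.6694.
Order-4 term: −1/1209600 · (2.88651e-07 − 7.20000e-05) = 5.92852e-11.

S_4 ≈ 35.6694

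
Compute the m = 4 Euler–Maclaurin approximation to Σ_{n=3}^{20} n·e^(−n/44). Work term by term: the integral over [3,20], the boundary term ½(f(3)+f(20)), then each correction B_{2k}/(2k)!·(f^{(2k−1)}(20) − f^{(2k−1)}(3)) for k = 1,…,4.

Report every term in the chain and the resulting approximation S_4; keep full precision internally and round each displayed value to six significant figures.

The integral term ∫_3^20 x·e^(−x/44) dx = 144.282.
Endpoint term: (f(3) + f(20))/2 = (2.80227 + 12.6947)/2 = 7.74850.
Integral + boundary = 152.030.
Order-1 term: 1/12 · (0.346220 − 0.870403) = -0.0436819.
Running total after k=1: 151.986.
Order-2 term: −1/720 · (0.000834552 − 0.00141456) = 8.05564e-07.
Running total after k=2: 151.986.
Order-3 term: 1/30240 · (7.69768e-07 − 1.22909e-06) = -1.51894e-11.
Running total after k=3: 151.986.
Order-4 term: −1/1209600 · (5.72555e-10 − 8.92319e-10) = 2.64355e-16.

S_4 ≈ 151.986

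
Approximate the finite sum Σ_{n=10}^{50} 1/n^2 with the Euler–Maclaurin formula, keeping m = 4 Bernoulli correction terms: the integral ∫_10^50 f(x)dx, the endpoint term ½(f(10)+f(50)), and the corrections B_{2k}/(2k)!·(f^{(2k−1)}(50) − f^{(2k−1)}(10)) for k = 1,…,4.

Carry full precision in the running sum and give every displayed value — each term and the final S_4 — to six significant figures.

S_4 ≈ 0.0853650

Integral: ∫_10^50 1/x^2 dx = 0.0800000.
Boundary: ½(f(10) + f(50)) = ½(0.0100000 + 0.000400000) = 0.00520000.
Running total after boundary: 0.0852000.
k=1: B_{2}/(2)! × [f^{(1)}(50) − f^{(1)}(10)] = 1/12 × (-1.60000e-05 − (-0.00200000)) = 0.000165333.
Partial sum through k=1: 0.0853653.
k=2: B_{4}/(4)! × [f^{(3)}(50) − f^{(3)}(10)] = −1/720 × (-7.68000e-08 − (-0.000240000)) = -3.33227e-07.
Partial sum through k=2: 0.0853650.
k=3: B_{6}/(6)! × [f^{(5)}(50) − f^{(5)}(10)] = 1/30240 × (-9.21600e-10 − (-7.20000e-05)) = 2.38092e-09.
Partial sum through k=3: 0.0853650.
k=4: B_{8}/(8)! × [f^{(7)}(50) − f^{(7)}(10)] = −1/1209600 × (-2.06438e-11 − (-4.03200e-05)) = -3.33333e-11.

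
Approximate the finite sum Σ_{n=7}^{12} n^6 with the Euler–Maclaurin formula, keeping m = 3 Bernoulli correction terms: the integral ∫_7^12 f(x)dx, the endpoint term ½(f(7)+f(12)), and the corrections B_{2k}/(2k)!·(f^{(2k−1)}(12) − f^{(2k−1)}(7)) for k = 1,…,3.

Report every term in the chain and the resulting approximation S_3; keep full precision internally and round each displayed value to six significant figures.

∫_7^12 x^6 dx evaluates to 5.00118e+06.
Boundary: ½(f(7) + f(12)) = ½(117649 + 2.98598e+06) = 1.55182e+06.
Running total after boundary: 6.55300e+06.
k=1: B_{2}/(2)! × [f^{(1)}(12) − f^{(1)}(7)] = 1/12 × (1.49299e+06 − 100842) = 116012.
Running total after k=1: 6.66901e+06.
k=2: B_{4}/(4)! × [f^{(3)}(12) − f^{(3)}(7)] = −1/720 × (207360 − 41160.0) = -230.833.
Running total after k=2: 6.66878e+06.
k=3: B_{6}/(6)! × [f^{(5)}(12) − f^{(5)}(7)] = 1/30240 × (8640.00 − 5040.00) = 0.119048.

S_3 ≈ 6.66878e+06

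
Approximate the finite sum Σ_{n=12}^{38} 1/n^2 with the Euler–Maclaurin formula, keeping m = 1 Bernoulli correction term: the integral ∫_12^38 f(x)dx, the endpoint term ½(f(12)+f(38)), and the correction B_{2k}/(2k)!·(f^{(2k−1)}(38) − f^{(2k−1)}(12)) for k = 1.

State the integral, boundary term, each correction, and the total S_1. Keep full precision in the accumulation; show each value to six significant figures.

S_1 ≈ 0.0609294

∫_12^38 1/x^2 dx evaluates to 0.0570175.
½[f(12) + f(38)] = ½[0.00694444 + 0.000692521] = 0.00381848.
Integral + boundary = 0.0608360.
k=1: B_{2}/(2)! × [f^{(1)}(38) − f^{(1)}(12)] = 1/12 × (-3.64485e-05 − (-0.00115741)) = 9.34132e-05.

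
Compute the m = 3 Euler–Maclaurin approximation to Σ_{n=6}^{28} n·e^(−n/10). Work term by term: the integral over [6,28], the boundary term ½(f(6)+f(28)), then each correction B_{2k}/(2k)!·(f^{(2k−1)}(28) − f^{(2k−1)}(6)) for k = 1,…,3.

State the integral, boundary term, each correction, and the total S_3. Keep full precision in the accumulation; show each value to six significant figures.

The integral term ∫_6^28 x·e^(−x/10) dx = 64.7020.
Endpoint term: (f(6) + f(28))/2 = (3.29287 + 1.70268)/2 = 2.49778.
Integral + boundary = 67.1998.
Correction k=1: B_{2}/2! · (f^{(1)}(28) − f^{(1)}(6)) = 1/12 · (-0.109458 − 0.219525) = -0.0274152.
Running total after k=1: 67.1724.
Correction k=2: B_{4}/4! · (f^{(3)}(28) − f^{(3)}(6)) = −1/720 · (0.000121620 − 0.0131715) = 1.81248e-05.
Running total after k=2: 67.1724.
Correction k=3: B_{6}/6! · (f^{(5)}(28) − f^{(5)}(6)) = 1/30240 · (1.33782e-05 − 0.000241477) = -7.54295e-09.

S_3 ≈ 67.1724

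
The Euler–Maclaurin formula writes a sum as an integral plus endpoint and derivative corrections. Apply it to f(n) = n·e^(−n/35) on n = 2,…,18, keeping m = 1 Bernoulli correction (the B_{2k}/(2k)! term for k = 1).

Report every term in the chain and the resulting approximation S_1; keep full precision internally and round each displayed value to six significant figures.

Integral: ∫_2^18 x·e^(−x/35) dx = 113.919.
Endpoint term: (f(2) + f(18))/2 = (1.88892 + 10.7627)/2 = 6.32581.
Integral + boundary = 120.245.
k=1: B_{2}/(2)! × [f^{(1)}(18) − f^{(1)}(2)] = 1/12 × (0.290422 − 0.890490) = -0.0500057.

S_1 ≈ 120.195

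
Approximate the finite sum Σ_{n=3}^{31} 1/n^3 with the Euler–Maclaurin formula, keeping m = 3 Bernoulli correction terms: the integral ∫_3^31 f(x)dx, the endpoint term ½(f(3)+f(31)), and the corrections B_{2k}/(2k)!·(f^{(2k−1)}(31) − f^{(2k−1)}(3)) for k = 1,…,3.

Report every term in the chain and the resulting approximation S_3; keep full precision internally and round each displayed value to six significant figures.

∫_3^31 1/x^3 dx evaluates to 0.0550353.
Endpoint term: (f(3) + f(31))/2 = (0.0370370 + 3.35672e-05)/2 = 0.0185353.
Running total after boundary: 0.0735706.
k=1: B_{2}/(2)! × [f^{(1)}(31) − f^{(1)}(3)] = 1/12 × (-3.24844e-06 − (-0.0370370)) = 0.00308615.
After k=1: 0.0766567.
k=2: B_{4}/(4)! × [f^{(3)}(31) − f^{(3)}(3)] = −1/720 × (-6.76054e-08 − (-0.0823045)) = -0.000114312.
After k=2: 0.0765424.
k=3: B_{6}/(6)! × [f^{(5)}(31) − f^{(5)}(3)] = 1/30240 × (-2.95466e-09 − (-0.384088)) = 1.27013e-05.

S_3 ≈ 0.0765551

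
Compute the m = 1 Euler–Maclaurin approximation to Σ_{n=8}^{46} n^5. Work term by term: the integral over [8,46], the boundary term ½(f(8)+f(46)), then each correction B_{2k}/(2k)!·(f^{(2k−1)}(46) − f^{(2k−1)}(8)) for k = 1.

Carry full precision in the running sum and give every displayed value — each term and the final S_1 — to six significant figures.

∫_8^46 x^5 dx evaluates to 1.57901e+09.
½[f(8) + f(46)] = ½[32768.0 + 2.05963e+08] = 1.02998e+08.
Integral + boundary = 1.68200e+09.
Correction k=1: B_{2}/2! · (f^{(1)}(46) − f^{(1)}(8)) = 1/12 · (2.23873e+07 − 20480.0) = 1.86390e+06.

S_1 ≈ 1.68387e+09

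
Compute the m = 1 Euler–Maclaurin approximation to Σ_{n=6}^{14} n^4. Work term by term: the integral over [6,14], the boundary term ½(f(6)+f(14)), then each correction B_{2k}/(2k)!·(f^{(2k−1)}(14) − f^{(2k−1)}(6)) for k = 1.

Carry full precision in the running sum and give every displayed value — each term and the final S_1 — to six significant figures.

∫_6^14 x^4 dx evaluates to 106010.
½[f(6) + f(14)] = ½[1296.00 + 38416.0] = 19856.0.
Running total after boundary: 125866.
Correction k=1: B_{2}/2! · (f^{(1)}(14) − f^{(1)}(6)) = 1/12 · (10976.0 − 864.000) = 842.667.

S_1 ≈ 126708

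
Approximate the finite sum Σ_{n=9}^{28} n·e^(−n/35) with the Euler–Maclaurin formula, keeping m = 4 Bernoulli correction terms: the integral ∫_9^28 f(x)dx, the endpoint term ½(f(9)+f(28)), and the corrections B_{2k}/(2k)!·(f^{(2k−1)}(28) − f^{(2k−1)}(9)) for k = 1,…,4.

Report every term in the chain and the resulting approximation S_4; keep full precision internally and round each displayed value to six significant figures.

Integral: ∫_9^28 x·e^(−x/35) dx = 200.047.
Endpoint term: (f(9) + f(28))/2 = (6.95932 + 12.5812)/2 = 9.77027.
Integral + boundary = 209.817.
Correction k=1: B_{2}/2! · (f^{(1)}(28) − f^{(1)}(9)) = 1/12 · (0.0898658 − 0.574420) = -0.0403795.
Running total after k=1: 209.776.
Correction k=2: B_{4}/4! · (f^{(3)}(28) − f^{(3)}(9)) = −1/720 · (0.000806958 − 0.00173138) = 1.28391e-06.
Running total after k=2: 209.776.
Correction k=3: B_{6}/6! · (f^{(5)}(28) − f^{(5)}(9)) = 1/30240 · (1.25760e-06 − 2.44395e-06) = -3.92312e-11.
Running total after k=3: 209.776.
Correction k=4: B_{8}/8! · (f^{(7)}(28) − f^{(7)}(9)) = −1/1209600 · (1.51547e-09 − 2.83635e-09) = 1.09200e-15.

S_4 ≈ 209.776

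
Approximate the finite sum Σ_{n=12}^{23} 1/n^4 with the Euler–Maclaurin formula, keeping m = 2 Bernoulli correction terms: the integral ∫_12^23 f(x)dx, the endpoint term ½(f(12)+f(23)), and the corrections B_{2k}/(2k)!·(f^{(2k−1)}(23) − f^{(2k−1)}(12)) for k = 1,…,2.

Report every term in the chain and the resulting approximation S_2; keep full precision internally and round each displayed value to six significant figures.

S_2 ≈ 0.000192687

Integral: ∫_12^23 1/x^4 dx = 0.000165505.
½[f(12) + f(23)] = ½[4.82253e-05 + 3.57346e-06] = 2.58994e-05.
So far: 0.000191404.
Order-1 term: 1/12 · (-6.21471e-07 − (-1.60751e-05)) = 1.28780e-06.
After k=1: 0.000192692.
Order-2 term: −1/720 · (-3.52441e-08 − (-3.34898e-06)) = -4.60241e-09.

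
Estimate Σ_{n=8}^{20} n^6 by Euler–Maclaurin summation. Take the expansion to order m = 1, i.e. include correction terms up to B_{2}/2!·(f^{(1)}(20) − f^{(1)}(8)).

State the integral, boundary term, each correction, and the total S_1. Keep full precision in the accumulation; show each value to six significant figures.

∫_8^20 x^6 dx evaluates to 1.82558e+08.
Endpoint term: (f(8) + f(20))/2 = (262144 + 6.40000e+07)/2 = 3.21311e+07.
Integral + boundary = 2.14689e+08.
Correction k=1: B_{2}/2! · (f^{(1)}(20) − f^{(1)}(8)) = 1/12 · (1.92000e+07 − 196608) = 1.58362e+06.

S_1 ≈ 2.16272e+08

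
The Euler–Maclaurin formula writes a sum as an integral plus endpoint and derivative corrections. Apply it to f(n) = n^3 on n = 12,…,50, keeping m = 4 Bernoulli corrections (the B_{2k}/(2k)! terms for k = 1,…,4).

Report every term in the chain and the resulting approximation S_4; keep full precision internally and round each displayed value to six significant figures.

The integral term ∫_12^50 x^3 dx = 1.55732e+06.
½[f(12) + f(50)] = ½[1728.00 + 125000] = 63364.0.
So far: 1.62068e+06.
k=1: B_{2}/(2)! × [f^{(1)}(50) − f^{(1)}(12)] = 1/12 × (7500.00 − 432.000) = 589.000.
Running total after k=1: 1.62127e+06.
k=2: B_{4}/(4)! × [f^{(3)}(50) − f^{(3)}(12)] = −1/720 × (6.00000 − 6.00000) = 0.00000.
Running total after k=2: 1.62127e+06.
k=3: B_{6}/(6)! × [f^{(5)}(50) − f^{(5)}(12)] = 1/30240 × (0.00000 − 0.00000) = 0.00000.
Running total after k=3: 1.62127e+06.
k=4: B_{8}/(8)! × [f^{(7)}(50) − f^{(7)}(12)] = −1/1209600 × (0.00000 − 0.00000) = 0.00000.

S_4 ≈ 1.62127e+06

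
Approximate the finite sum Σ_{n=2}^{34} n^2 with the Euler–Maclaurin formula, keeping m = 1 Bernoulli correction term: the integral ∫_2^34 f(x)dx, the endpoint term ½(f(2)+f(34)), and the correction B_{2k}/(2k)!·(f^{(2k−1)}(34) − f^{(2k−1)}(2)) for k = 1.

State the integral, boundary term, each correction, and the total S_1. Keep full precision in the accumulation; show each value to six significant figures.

Integral: ∫_2^34 x^2 dx = 13098.7.
Endpoint term: (f(2) + f(34))/2 = (4.00000 + 1156.00)/2 = 580.000.
So far: 13678.7.
Order-1 term: 1/12 · (68.0000 − 4.00000) = 5.33333.

S_1 ≈ 13684.0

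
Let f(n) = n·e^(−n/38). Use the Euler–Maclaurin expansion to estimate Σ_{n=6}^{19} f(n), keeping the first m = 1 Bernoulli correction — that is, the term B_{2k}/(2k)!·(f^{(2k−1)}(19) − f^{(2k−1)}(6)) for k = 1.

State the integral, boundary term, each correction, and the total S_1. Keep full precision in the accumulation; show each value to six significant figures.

The integral term ∫_6^19 x·e^(−x/38) dx = 114.042.
½[f(6) + f(19)] = ½[5.12364 + 11.5241] = 8.32386.
Integral + boundary = 122.366.
Correction k=1: B_{2}/2! · (f^{(1)}(19) − f^{(1)}(6)) = 1/12 · (0.303265 − 0.719107) = -0.0346535.

S_1 ≈ 122.331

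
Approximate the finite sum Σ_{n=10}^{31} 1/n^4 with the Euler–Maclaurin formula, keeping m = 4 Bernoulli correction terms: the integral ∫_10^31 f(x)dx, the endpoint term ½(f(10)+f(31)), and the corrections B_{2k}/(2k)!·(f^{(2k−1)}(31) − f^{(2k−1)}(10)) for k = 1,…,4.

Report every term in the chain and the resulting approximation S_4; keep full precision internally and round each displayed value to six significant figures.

∫_10^31 1/x^4 dx evaluates to 0.000322144.
½[f(10) + f(31)] = ½[0.000100000 + 1.08281e-06] = 5.05414e-05.
Integral + boundary = 0.000372686.
Correction k=1: B_{2}/2! · (f^{(1)}(31) − f^{(1)}(10)) = 1/12 · (-1.39718e-07 − (-4.00000e-05)) = 3.32169e-06.
After k=1: 0.000376007.
Correction k=2: B_{4}/4! · (f^{(3)}(31) − f^{(3)}(10)) = −1/720 · (-4.36164e-09 − (-1.20000e-05)) = -1.66606e-08.
After k=2: 0.000375991.
Correction k=3: B_{6}/6! · (f^{(5)}(31) − f^{(5)}(10)) = 1/30240 · (-2.54164e-10 − (-6.72000e-06)) = 2.22214e-10.
After k=3: 0.000375991.
Correction k=4: B_{8}/8! · (f^{(7)}(31) − f^{(7)}(10)) = −1/1209600 · (-2.38031e-11 − (-6.04800e-06)) = -4.99998e-12.

S_4 ≈ 0.000375991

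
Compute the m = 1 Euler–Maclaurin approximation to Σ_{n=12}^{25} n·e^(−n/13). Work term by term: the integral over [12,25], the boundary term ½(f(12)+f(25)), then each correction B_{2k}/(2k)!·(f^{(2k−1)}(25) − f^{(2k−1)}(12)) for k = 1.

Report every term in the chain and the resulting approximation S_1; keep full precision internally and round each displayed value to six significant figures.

Integral: ∫_12^25 x·e^(−x/13) dx = 56.9194.
Boundary: ½(f(12) + f(25)) = ½(4.76754 + 3.65391) = 4.21073.
So far: 61.1302.
k=1: B_{2}/(2)! × [f^{(1)}(25) − f^{(1)}(12)] = 1/12 × (-0.134914 − 0.0305611) = -0.0137896.

S_1 ≈ 61.1164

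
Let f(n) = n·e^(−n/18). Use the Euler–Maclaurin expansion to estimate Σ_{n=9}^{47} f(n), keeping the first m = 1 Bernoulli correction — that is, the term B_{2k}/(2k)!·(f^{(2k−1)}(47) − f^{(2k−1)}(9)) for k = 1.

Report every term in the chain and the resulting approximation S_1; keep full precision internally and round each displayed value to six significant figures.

The integral term ∫_9^47 x·e^(−x/18) dx = 208.834.
Endpoint term: (f(9) + f(47))/2 = (5.45878 + 3.45229)/2 = 4.45553.
Integral + boundary = 213.290.
k=1: B_{2}/(2)! × [f^{(1)}(47) − f^{(1)}(9)] = 1/12 × (-0.118341 − 0.303265) = -0.0351338.

S_1 ≈ 213.254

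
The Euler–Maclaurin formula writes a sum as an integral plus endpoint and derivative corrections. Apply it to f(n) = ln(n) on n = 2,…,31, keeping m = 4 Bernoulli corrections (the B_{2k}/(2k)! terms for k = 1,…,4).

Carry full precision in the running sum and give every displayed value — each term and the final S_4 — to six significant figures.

S_4 ≈ 78.0922

The integral term ∫_2^31 ln(x) dx = 76.0673.
Endpoint term: (f(2) + f(31))/2 = (0.693147 + 3.43399)/2 = 2.06357.
So far: 78.1309.
Correction k=1: B_{2}/2! · (f^{(1)}(31) − f^{(1)}(2)) = 1/12 · (0.0322581 − 0.500000) = -0.0389785.
After k=1: 78.0919.
Correction k=2: B_{4}/4! · (f^{(3)}(31) − f^{(3)}(2)) = −1/720 · (6.71344e-05 − 0.250000) = 0.000347129.
After k=2: 78.0922.
Correction k=3: B_{6}/6! · (f^{(5)}(31) − f^{(5)}(2)) = 1/30240 · (8.38306e-07 − 0.750000) = -2.48016e-05.
After k=3: 78.0922.
Correction k=4: B_{8}/8! · (f^{(7)}(31) − f^{(7)}(2)) = −1/1209600 · (2.61698e-08 − 5.62500) = 4.65030e-06.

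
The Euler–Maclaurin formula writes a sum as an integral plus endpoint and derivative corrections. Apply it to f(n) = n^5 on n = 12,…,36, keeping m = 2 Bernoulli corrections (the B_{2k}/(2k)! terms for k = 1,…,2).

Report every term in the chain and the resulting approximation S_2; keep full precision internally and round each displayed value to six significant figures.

Integral: ∫_12^36 x^5 dx = 3.62299e+08.
½[f(12) + f(36)] = ½[248832 + 6.04662e+07] = 3.03575e+07.
Integral + boundary = 3.92657e+08.
Order-1 term: 1/12 · (8.39808e+06 − 103680) = 691200.
After k=1: 3.93348e+08.
Order-2 term: −1/720 · (77760.0 − 8640.00) = -96.0000.

S_2 ≈ 3.93348e+08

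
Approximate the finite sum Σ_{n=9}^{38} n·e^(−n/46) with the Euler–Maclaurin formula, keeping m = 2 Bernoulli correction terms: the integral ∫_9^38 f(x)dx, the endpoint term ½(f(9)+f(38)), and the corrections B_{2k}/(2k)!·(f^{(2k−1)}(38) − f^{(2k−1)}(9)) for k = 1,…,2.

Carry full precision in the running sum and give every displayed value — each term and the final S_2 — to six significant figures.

Integral: ∫_9^38 x·e^(−x/46) dx = 388.914.
Endpoint term: (f(9) + f(38))/2 = (7.40068 + 16.6348)/2 = 12.0178.
Integral + boundary = 400.932.
Order-1 term: 1/12 · (0.0761320 − 0.661414) = -0.0487735.
Partial sum through k=1: 400.883.
Order-2 term: −1/720 · (0.000449740 − 0.00108980) = 8.88968e-07.

S_2 ≈ 400.883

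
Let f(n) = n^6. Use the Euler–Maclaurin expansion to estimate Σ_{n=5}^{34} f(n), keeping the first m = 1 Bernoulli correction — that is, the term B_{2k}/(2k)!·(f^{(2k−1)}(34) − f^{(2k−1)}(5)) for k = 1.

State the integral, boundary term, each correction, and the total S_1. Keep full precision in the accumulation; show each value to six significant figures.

S_1 ≈ 8.29845e+09

The integral term ∫_5^34 x^6 dx = 7.50332e+09.
Endpoint term: (f(5) + f(34))/2 = (15625.0 + 1.54480e+09)/2 = 7.72410e+08.
Integral + boundary = 8.27573e+09.
k=1: B_{2}/(2)! × [f^{(1)}(34) − f^{(1)}(5)] = 1/12 × (2.72613e+08 − 18750.0) = 2.27161e+07.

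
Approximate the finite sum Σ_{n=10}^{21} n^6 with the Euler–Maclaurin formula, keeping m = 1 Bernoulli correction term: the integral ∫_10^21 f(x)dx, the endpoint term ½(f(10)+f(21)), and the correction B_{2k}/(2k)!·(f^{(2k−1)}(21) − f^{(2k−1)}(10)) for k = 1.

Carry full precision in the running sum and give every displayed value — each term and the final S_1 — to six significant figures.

S_1 ≈ 3.01245e+08

Integral: ∫_10^21 x^6 dx = 2.55870e+08.
½[f(10) + f(21)] = ½[1.00000e+06 + 8.57661e+07] = 4.33831e+07.
Integral + boundary = 2.99253e+08.
Order-1 term: 1/12 · (2.45046e+07 − 600000) = 1.99205e+06.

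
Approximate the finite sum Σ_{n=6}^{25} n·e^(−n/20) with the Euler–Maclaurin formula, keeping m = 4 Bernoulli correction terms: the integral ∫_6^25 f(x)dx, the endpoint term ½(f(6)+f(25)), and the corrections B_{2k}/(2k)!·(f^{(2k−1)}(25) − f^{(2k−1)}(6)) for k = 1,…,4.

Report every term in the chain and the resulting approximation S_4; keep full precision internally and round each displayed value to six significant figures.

The integral term ∫_6^25 x·e^(−x/20) dx = 127.371.
Boundary: ½(f(6) + f(25)) = ½(4.44491 + 7.16262) = 5.80376.
Integral + boundary = 133.175.
Order-1 term: 1/12 · (-0.0716262 − 0.518573) = -0.0491832.
Partial sum through k=1: 133.126.
Order-2 term: −1/720 · (0.00125346 − 0.00500052) = 5.20426e-06.
Partial sum through k=2: 133.126.
Order-3 term: 1/30240 · (6.71496e-06 − 2.17615e-05) = -4.97572e-10.
Partial sum through k=3: 133.126.
Order-4 term: −1/1209600 · (2.57407e-08 − 7.75544e-08) = 4.28354e-14.

S_4 ≈ 133.126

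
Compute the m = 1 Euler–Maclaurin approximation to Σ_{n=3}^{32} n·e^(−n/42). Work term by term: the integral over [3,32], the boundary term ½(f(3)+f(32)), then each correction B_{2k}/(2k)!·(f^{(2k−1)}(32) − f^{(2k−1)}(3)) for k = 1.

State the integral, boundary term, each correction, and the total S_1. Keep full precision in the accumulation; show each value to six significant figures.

S_1 ≈ 317.770

∫_3^32 x·e^(−x/42) dx evaluates to 308.967.
Boundary: ½(f(3) + f(32)) = ½(2.79319 + 14.9368) = 8.86502.
So far: 317.832.
k=1: B_{2}/(2)! × [f^{(1)}(32) − f^{(1)}(3)] = 1/12 × (0.111137 − 0.864558) = -0.0627851.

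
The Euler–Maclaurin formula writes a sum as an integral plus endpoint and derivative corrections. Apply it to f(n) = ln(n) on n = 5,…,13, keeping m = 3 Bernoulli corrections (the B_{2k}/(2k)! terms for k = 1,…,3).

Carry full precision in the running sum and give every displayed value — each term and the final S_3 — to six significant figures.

S_3 ≈ 19.3741

∫_5^13 ln(x) dx evaluates to 17.2972.
Endpoint term: (f(5) + f(13))/2 = (1.60944 + 2.56495)/2 = 2.08719.
Integral + boundary = 19.3843.
k=1: B_{2}/(2)! × [f^{(1)}(13) − f^{(1)}(5)] = 1/12 × (0.0769231 − 0.200000) = -0.0102564.
Partial sum through k=1: 19.3741.
k=2: B_{4}/(4)! × [f^{(3)}(13) − f^{(3)}(5)] = −1/720 × (0.000910332 − 0.0160000) = 2.09579e-05.
Partial sum through k=2: 19.3741.
k=3: B_{6}/(6)! × [f^{(5)}(13) − f^{(5)}(5)] = 1/30240 × (6.46390e-05 − 0.00768000) = -2.51831e-07.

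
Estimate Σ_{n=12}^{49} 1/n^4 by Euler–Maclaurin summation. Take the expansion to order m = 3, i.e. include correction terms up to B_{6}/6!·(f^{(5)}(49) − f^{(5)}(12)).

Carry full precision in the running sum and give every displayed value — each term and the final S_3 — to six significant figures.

∫_12^49 1/x^4 dx evaluates to 0.000190068.
Boundary: ½(f(12) + f(49)) = ½(4.82253e-05 + 1.73467e-07) = 2.41994e-05.
Running total after boundary: 0.000214267.
Order-1 term: 1/12 · (-1.41605e-08 − (-1.60751e-05)) = 1.33841e-06.
After k=1: 0.000215606.
Order-2 term: −1/720 · (-1.76933e-10 − (-3.34898e-06)) = -4.65112e-09.
After k=2: 0.000215601.
Order-3 term: 1/30240 · (-4.12672e-12 − (-1.30238e-06)) = 4.30680e-11.

S_3 ≈ 0.000215601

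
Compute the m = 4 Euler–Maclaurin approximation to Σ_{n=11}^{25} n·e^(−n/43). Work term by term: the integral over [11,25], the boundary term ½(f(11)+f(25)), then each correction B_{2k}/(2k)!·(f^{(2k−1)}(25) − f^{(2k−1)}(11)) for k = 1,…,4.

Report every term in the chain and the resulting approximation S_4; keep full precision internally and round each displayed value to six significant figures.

∫_11^25 x·e^(−x/43) dx evaluates to 163.032.
Boundary: ½(f(11) + f(25)) = ½(8.51715 + 13.9779) = 11.2475.
Integral + boundary = 174.280.
k=1: B_{2}/(2)! × [f^{(1)}(25) − f^{(1)}(11)] = 1/12 × (0.234049 − 0.576213) = -0.0285136.
Running total after k=1: 174.251.
k=2: B_{4}/(4)! × [f^{(3)}(25) − f^{(3)}(11)] = −1/720 × (0.000731360 − 0.00114915) = 5.80269e-07.
Running total after k=2: 174.251.
k=3: B_{6}/(6)! × [f^{(5)}(25) − f^{(5)}(11)] = 1/30240 × (7.22628e-07 − 1.07446e-06) = -1.16346e-11.
Running total after k=3: 174.251.
k=4: B_{8}/(8)! × [f^{(7)}(25) − f^{(7)}(11)] = −1/1209600 × (5.67719e-10 − 8.26076e-10) = 2.13589e-16.

S_4 ≈ 174.251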